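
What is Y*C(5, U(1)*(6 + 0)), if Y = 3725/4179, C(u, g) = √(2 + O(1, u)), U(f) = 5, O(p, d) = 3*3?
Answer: 3725*√11/4179 ≈ 2.9563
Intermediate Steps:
O(p, d) = 9
C(u, g) = √11 (C(u, g) = √(2 + 9) = √11)
Y = 3725/4179 (Y = 3725*(1/4179) = 3725/4179 ≈ 0.89136)
Y*C(5, U(1)*(6 + 0)) = 3725*√11/4179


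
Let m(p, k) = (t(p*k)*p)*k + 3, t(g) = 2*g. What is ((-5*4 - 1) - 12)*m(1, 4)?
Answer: -1155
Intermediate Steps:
m(p, k) = 3 + 2*k²*p² (m(p, k) = ((2*(p*k))*p)*k + 3 = ((2*(k*p))*p)*k + 3 = ((2*k*p)*p)*k + 3 = (2*k*p²)*k + 3 = 2*k²*p² + 3 = 3 + 2*k²*p²)
((-5*4 - 1) - 12)*m(1, 4) = ((-5*4 - 1) - 12)*(3 + 2*4²*1²) = ((-20 - 1) - 12)*(3 + 2*16*1) = (-21 - 12)*(3 + 32) = -33*35 = -1155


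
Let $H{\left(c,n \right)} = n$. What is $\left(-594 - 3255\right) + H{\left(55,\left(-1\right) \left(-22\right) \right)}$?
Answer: $-3827$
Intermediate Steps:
$\left(-594 - 3255\right) + H{\left(55,\left(-1\right) \left(-22\right) \right)} = \left(-594 - 3255\right) - -22 = -3849 + 22 = -3827$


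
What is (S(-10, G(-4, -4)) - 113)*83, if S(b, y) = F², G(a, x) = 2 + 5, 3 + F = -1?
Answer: -8051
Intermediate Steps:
F = -4 (F = -3 - 1 = -4)
G(a, x) = 7
S(b, y) = 16 (S(b, y) = (-4)² = 16)
(S(-10, G(-4, -4)) - 113)*83 = (16 - 113)*83 = -97*83 = -8051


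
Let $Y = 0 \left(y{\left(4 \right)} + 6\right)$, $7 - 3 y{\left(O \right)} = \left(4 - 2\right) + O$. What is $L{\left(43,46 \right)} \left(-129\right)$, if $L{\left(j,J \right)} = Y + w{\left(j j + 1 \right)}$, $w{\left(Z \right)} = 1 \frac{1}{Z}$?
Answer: $- \frac{129}{1850} \approx -0.06973$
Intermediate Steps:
$y{\left(O \right)} = \frac{5}{3} - \frac{O}{3}$ ($y{\left(O \right)} = \frac{7}{3} - \frac{\left(4 - 2\right) + O}{3} = \frac{7}{3} - \frac{2 + O}{3} = \frac{7}{3} - \left(\frac{2}{3} + \frac{O}{3}\right) = \frac{5}{3} - \frac{O}{3}$)
$w{\left(Z \right)} = \frac{1}{Z}$
$Y = 0$ ($Y = 0 \left(\left(\frac{5}{3} - \frac{4}{3}\right) + 6\right) = 0 \left(\frac{1}{3} + 6\right) = 0 \cdot \frac{19}{3} = 0$)
$L{\left(j,J \right)} = \frac{1}{1 + j^{2}}$ ($L{\left(j,J \right)} = 0 + \frac{1}{j j + 1} = 0 + \frac{1}{j^{2} + 1} = 0 + \frac{1}{1 + j^{2}} = \frac{1}{1 + j^{2}}$)
$L{\left(43,46 \right)} \left(-129\right) = \frac{1}{1 + 43^{2}} \left(-129\right) = \frac{1}{1 + 1849} \left(-129\right) = \frac{1}{1850} \left(-129\right) = - \frac{129}{1850}$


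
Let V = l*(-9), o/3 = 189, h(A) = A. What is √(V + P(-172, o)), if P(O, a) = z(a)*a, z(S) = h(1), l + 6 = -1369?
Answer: 3*√1438 ≈ 113.76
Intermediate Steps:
l = -1375 (l = -6 - 1369 = -1375)
z(S) = 1
o = 567 (o = 3*189 = 567)
P(O, a) = a (P(O, a) = 1*a = a)
V = 12375 (V = -1375*(-9) = 12375)
√(V + P(-172, o)) = √(12375 + 567) = √12942 = 3*√1438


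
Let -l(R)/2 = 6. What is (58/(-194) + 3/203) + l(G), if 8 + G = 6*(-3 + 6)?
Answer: -241888/19691 ≈ -12.284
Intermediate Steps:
G = 10 (G = -8 + 6*(-3 + 6) = -8 + 6*3 = -8 + 18 = 10)
l(R) = -12 (l(R) = -2*6 = -12)
(58/(-194) + 3/203) + l(G) = (58/(-194) + 3/203) - 12 = (58*(-1/194) + 3*(1/203)) - 12 = (-29/97 + 3/203) - 12 = -5596/19691 - 12 = -241888/19691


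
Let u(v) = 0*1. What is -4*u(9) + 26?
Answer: 26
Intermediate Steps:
u(v) = 0
-4*u(9) + 26 = -4*0 + 26 = 0 + 26 = 26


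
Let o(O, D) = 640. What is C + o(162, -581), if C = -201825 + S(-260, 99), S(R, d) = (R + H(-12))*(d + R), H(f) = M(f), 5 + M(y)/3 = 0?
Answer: -156910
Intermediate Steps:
M(y) = -15 (M(y) = -15 + 3*0 = -15 + 0 = -15)
H(f) = -15
S(R, d) = (-15 + R)*(R + d) (S(R, d) = (R - 15)*(d + R) = (-15 + R)*(R + d))
C = -157550 (C = -201825 + ((-260)² - 15*(-260) - 15*99 - 260*99) = -201825 + (67600 + 3900 - 1485 - 25740) = -201825 + 44275 = -157550)
C + o(162, -581) = -157550 + 640 = -156910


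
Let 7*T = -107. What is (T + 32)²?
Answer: 13689/49 ≈ 279.37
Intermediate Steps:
T = -107/7 (T = (⅐)*(-107) = -107/7 ≈ -15.286)
(T + 32)² = (-107/7 + 32)² = (117/7)² = 13689/49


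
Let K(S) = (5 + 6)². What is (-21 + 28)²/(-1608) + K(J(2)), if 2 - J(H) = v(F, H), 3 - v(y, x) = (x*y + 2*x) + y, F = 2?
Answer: 194519/1608 ≈ 120.97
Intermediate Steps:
v(y, x) = 3 - y - 2*x - x*y (v(y, x) = 3 - ((x*y + 2*x) + y) = 3 - ((2*x + x*y) + y) = 3 - (y + 2*x + x*y) = 3 + (-y - 2*x - x*y) = 3 - y - 2*x - x*y)
J(H) = 1 + 4*H (J(H) = 2 - (3 - 1*2 - 2*H - 1*H*2) = 2 - (3 - 2 - 2*H - 2*H) = 2 - (1 - 4*H) = 2 + (-1 + 4*H) = 1 + 4*H)
K(S) = 121 (K(S) = 11² = 121)
(-21 + 28)²/(-1608) + K(J(2)) = (-21 + 28)²/(-1608) + 121 = 7²*(-1/1608) + 121 = 49*(-1/1608) + 121 = -49/1608 + 121 = 194519/1608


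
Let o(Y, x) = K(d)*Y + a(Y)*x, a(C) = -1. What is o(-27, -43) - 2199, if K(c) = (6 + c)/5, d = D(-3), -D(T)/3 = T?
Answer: -2237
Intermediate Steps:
D(T) = -3*T
d = 9 (d = -3*(-3) = 9)
K(c) = 6/5 + c/5 (K(c) = (6 + c)*(⅕) = 6/5 + c/5)
o(Y, x) = -x + 3*Y (o(Y, x) = (6/5 + (⅕)*9)*Y - x = (6/5 + 9/5)*Y - x = 3*Y - x = -x + 3*Y)
o(-27, -43) - 2199 = (-1*(-43) + 3*(-27)) - 2199 = (43 - 81) - 2199 = -38 - 2199 = -2237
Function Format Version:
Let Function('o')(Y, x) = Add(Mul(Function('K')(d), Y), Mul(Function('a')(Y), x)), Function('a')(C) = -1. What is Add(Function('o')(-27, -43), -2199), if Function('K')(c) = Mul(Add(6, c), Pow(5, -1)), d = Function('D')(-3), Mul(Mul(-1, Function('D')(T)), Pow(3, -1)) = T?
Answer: -2237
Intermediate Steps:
Function('D')(T) = Mul(-3, T)
d = 9 (d = Mul(-3, -3) = 9)
Function('K')(c) = Add(Rational(6, 5), Mul(Rational(1, 5), c)) (Function('K')(c) = Mul(Add(6, c), Rational(1, 5)) = Add(Rational(6, 5), Mul(Rational(1, 5), c)))
Function('o')(Y, x) = Add(Mul(-1, x), Mul(3, Y)) (Function('o')(Y, x) = Add(Mul(Add(Rational(6, 5), Mul(Rational(1, 5), 9)), Y), Mul(-1, x)) = Add(Mul(Add(Rational(6, 5), Rational(9, 5)), Y), Mul(-1, x)) = Add(Mul(3, Y), Mul(-1, x)) = Add(Mul(-1, x), Mul(3, Y)))
Add(Function('o')(-27, -43), -2199) = Add(Add(Mul(-1, -43), Mul(3, -27)), -2199) = Add(Add(43, -81), -2199) = Add(-38, -2199) = -2237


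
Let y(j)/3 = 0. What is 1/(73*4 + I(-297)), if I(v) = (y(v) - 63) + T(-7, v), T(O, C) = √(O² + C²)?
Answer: -229/35817 + √88258/35817 ≈ 0.0019008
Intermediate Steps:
T(O, C) = √(C² + O²)
y(j) = 0 (y(j) = 3*0 = 0)
I(v) = -63 + √(49 + v²) (I(v) = (0 - 63) + √(v² + (-7)²) = -63 + √(v² + 49) = -63 + √(49 + v²))
1/(73*4 + I(-297)) = 1/(73*4 + (-63 + √(49 + (-297)²))) = 1/(292 + (-63 + √(49 + 88209))) = 1/(292 + (-63 + √88258)) = 1/(229 + √88258)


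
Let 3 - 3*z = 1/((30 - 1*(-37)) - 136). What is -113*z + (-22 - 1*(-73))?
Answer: -12947/207 ≈ -62.546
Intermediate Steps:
z = 208/207 (z = 1 - 1/(3*((30 - 1*(-37)) - 136)) = 1 - 1/(3*((30 + 37) - 136)) = 1 - 1/(3*(67 - 136)) = 1 - 1/3/(-69) = 1 - 1/3*(-1/69) = 1 + 1/207 = 208/207 ≈ 1.0048)
-113*z + (-22 - 1*(-73)) = -113*208/207 + (-22 - 1*(-73)) = -23504/207 + (-22 + 73) = -23504/207 + 51 = -12947/207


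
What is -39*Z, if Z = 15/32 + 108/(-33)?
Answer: 38493/352 ≈ 109.36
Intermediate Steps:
Z = -987/352 (Z = 15*(1/32) + 108*(-1/33) = 15/32 - 36/11 = -987/352 ≈ -2.8040)
-39*Z = -39*(-987/352) = 38493/352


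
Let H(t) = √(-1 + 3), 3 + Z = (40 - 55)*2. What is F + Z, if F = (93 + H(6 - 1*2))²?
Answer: 8618 + 186*√2 ≈ 8881.0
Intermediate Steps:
Z = -33 (Z = -3 + (40 - 55)*2 = -3 - 15*2 = -3 - 30 = -33)
H(t) = √2
F = (93 + √2)² ≈ 8914.0
F + Z = (93 + √2)² - 33 = -33 + (93 + √2)²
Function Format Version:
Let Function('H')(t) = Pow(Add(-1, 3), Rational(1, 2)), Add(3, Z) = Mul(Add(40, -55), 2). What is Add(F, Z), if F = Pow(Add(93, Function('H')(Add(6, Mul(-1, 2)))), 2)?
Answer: Add(8618, Mul(186, Pow(2, Rational(1, 2)))) ≈ 8881.0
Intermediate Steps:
Z = -33 (Z = Add(-3, Mul(Add(40, -55), 2)) = Add(-3, Mul(-15, 2)) = Add(-3, -30) = -33)
Function('H')(t) = Pow(2, Rational(1, 2))
F = Pow(Add(93, Pow(2, Rational(1, 2))), 2) ≈ 8914.0
Add(F, Z) = Add(Pow(Add(93, Pow(2, Rational(1, 2))), 2), -33) = Add(-33, Pow(Add(93, Pow(2, Rational(1, 2))), 2))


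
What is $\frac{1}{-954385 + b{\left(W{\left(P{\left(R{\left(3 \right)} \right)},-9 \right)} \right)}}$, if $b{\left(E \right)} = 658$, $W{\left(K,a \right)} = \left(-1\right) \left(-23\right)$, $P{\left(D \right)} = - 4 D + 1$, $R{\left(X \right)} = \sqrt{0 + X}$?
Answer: $- \frac{1}{953727} \approx -1.0485 \cdot 10^{-6}$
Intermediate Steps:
$R{\left(X \right)} = \sqrt{X}$
$P{\left(D \right)} = 1 - 4 D$
$W{\left(K,a \right)} = 23$
$\frac{1}{-954385 + b{\left(W{\left(P{\left(R{\left(3 \right)} \right)},-9 \right)} \right)}} = \frac{1}{-954385 + 658} = \frac{1}{-953727} = - \frac{1}{953727}$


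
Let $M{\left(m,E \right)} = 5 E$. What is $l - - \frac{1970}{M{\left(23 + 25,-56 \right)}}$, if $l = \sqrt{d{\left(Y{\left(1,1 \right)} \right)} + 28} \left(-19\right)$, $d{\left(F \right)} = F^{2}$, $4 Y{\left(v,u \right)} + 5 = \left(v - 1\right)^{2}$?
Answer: $- \frac{197}{28} - \frac{19 \sqrt{473}}{4} \approx -110.34$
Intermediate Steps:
$Y{\left(v,u \right)} = - \frac{5}{4} + \frac{\left(-1 + v\right)^{2}}{4}$ ($Y{\left(v,u \right)} = - \frac{5}{4} + \frac{\left(v - 1\right)^{2}}{4} = - \frac{5}{4} + \frac{\left(-1 + v\right)^{2}}{4}$)
$l = - \frac{19 \sqrt{473}}{4}$ ($l = \sqrt{\left(- \frac{5}{4} + \frac{\left(-1 + 1\right)^{2}}{4}\right)^{2} + 28} \left(-19\right) = \sqrt{\left(- \frac{5}{4} + \frac{0^{2}}{4}\right)^{2} + 28} \left(-19\right) = \sqrt{\left(- \frac{5}{4} + \frac{1}{4} \cdot 0\right)^{2} + 28} \left(-19\right) = \sqrt{\left(- \frac{5}{4} + 0\right)^{2} + 28} \left(-19\right) = \sqrt{\left(- \frac{5}{4}\right)^{2} + 28} \left(-19\right) = \sqrt{\frac{25}{16} + 28} \left(-19\right) = \sqrt{\frac{473}{16}} \left(-19\right) = \frac{\sqrt{473}}{4} \left(-19\right) = - \frac{19 \sqrt{473}}{4} \approx -103.31$)
$l - - \frac{1970}{M{\left(23 + 25,-56 \right)}} = - \frac{19 \sqrt{473}}{4} - - \frac{1970}{5 \left(-56\right)} = - \frac{19 \sqrt{473}}{4} - - \frac{1970}{-280} = - \frac{19 \sqrt{473}}{4} - \left(-1970\right) \left(- \frac{1}{280}\right) = - \frac{19 \sqrt{473}}{4} - \frac{197}{28} = - \frac{197}{28} - \frac{19 \sqrt{473}}{4}$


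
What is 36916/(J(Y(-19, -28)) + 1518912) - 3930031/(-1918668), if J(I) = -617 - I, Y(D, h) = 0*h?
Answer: 6037775965033/2913104031060 ≈ 2.0726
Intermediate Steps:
Y(D, h) = 0
36916/(J(Y(-19, -28)) + 1518912) - 3930031/(-1918668) = 36916/((-617 - 1*0) + 1518912) - 3930031/(-1918668) = 36916/((-617 + 0) + 1518912) - 3930031*(-1/1918668) = 36916/(-617 + 1518912) + 3930031/1918668 = 36916/1518295 + 3930031/1918668 = 6037775965033/2913104031060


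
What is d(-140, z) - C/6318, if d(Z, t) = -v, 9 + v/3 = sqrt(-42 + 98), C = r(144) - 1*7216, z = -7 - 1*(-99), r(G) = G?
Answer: 6833/243 - 6*sqrt(14) ≈ 5.6694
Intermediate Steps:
z = 92 (z = -7 + 99 = 92)
C = -7072 (C = 144 - 1*7216 = 144 - 7216 = -7072)
v = -27 + 6*sqrt(14) (v = -27 + 3*sqrt(-42 + 98) = -27 + 3*sqrt(56) = -27 + 3*(2*sqrt(14)) = -27 + 6*sqrt(14) ≈ -4.5501)
d(Z, t) = 27 - 6*sqrt(14) (d(Z, t) = -(-27 + 6*sqrt(14)) = 27 - 6*sqrt(14))
d(-140, z) - C/6318 = (27 - 6*sqrt(14)) - (-7072)/6318 = (27 - 6*sqrt(14)) - 1*(-272/243) = (27 - 6*sqrt(14)) + 272/243 = 6833/243 - 6*sqrt(14)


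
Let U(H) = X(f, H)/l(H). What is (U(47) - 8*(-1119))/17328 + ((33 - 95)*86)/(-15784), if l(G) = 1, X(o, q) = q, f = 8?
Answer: 29304139/34188144 ≈ 0.85714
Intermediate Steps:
U(H) = H (U(H) = H/1 = H*1 = H)
(U(47) - 8*(-1119))/17328 + ((33 - 95)*86)/(-15784) = (47 - 8*(-1119))/17328 + ((33 - 95)*86)/(-15784) = (47 - 1*(-8952))*(1/17328) - 62*86*(-1/15784) = (47 + 8952)*(1/17328) - 5332*(-1/15784) = 8999*(1/17328) + 1333/3946 = 8999/17328 + 1333/3946 = 29304139/34188144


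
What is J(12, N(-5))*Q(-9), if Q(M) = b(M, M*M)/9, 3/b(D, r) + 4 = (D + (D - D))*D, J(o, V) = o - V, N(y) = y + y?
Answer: 2/21 ≈ 0.095238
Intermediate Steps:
N(y) = 2*y
b(D, r) = 3/(-4 + D²) (b(D, r) = 3/(-4 + (D + (D - D))*D) = 3/(-4 + (D + 0)*D) = 3/(-4 + D*D) = 3/(-4 + D²))
Q(M) = 1/(3*(-4 + M²)) (Q(M) = (3/(-4 + M²))/9 = (3/(-4 + M²))*(⅑) = 1/(3*(-4 + M²)))
J(12, N(-5))*Q(-9) = (12 - 2*(-5))*(1/(3*(-4 + (-9)²))) = (12 - 1*(-10))*(1/(3*(-4 + 81))) = (12 + 10)*((⅓)/77) = 22*((⅓)*(1/77)) = 22*(1/231) = 2/21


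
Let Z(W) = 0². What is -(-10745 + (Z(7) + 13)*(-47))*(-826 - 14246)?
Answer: -171157632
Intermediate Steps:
Z(W) = 0
-(-10745 + (Z(7) + 13)*(-47))*(-826 - 14246) = -(-10745 + (0 + 13)*(-47))*(-826 - 14246) = -(-10745 + 13*(-47))*(-15072) = -(-10745 - 611)*(-15072) = -(-11356)*(-15072) = -1*171157632 = -171157632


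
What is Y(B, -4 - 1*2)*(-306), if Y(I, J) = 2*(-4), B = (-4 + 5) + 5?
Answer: 2448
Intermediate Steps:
B = 6 (B = 1 + 5 = 6)
Y(I, J) = -8
Y(B, -4 - 1*2)*(-306) = -8*(-306) = 2448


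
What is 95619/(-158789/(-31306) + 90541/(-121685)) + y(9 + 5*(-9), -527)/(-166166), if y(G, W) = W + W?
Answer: 10087879005120802761/456617602199759 ≈ 22093.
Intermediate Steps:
y(G, W) = 2*W
95619/(-158789/(-31306) + 90541/(-121685)) + y(9 + 5*(-9), -527)/(-166166) = 95619/(-158789/(-31306) + 90541/(-121685)) + (2*(-527))/(-166166) = 95619/(-158789*(-1/31306) + 90541*(-1/121685)) - 1054*(-1/166166) = 95619/(158789/31306 - 90541/121685) + 527/83083 = 95619/(16487762919/3809470610) + 527/83083 = 95619*(3809470610/16487762919) + 527/83083 = 121419256752530/5495920973 + 527/83083 = 10087879005120802761/456617602199759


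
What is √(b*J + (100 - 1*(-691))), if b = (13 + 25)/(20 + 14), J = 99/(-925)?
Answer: √7822617626/3145 ≈ 28.123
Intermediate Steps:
J = -99/925 (J = 99*(-1/925) = -99/925 ≈ -0.10703)
b = 19/17 (b = 38/34 = 38*(1/34) = 19/17 ≈ 1.1176)
√(b*J + (100 - 1*(-691))) = √((19/17)*(-99/925) + (100 - 1*(-691))) = √(-1881/15725 + (100 + 691)) = √(-1881/15725 + 791) = √(12436594/15725) = √7822617626/3145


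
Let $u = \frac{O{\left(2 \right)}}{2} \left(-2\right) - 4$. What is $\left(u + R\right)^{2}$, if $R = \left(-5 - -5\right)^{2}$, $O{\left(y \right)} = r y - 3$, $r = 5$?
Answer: $121$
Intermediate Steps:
$O{\left(y \right)} = -3 + 5 y$ ($O{\left(y \right)} = 5 y - 3 = -3 + 5 y$)
$R = 0$ ($R = \left(-5 + 5\right)^{2} = 0^{2} = 0$)
$u = -11$ ($u = \frac{-3 + 5 \cdot 2}{2} \left(-2\right) - 4 = \left(-3 + 10\right) \frac{1}{2} \left(-2\right) - 4 = 7 \cdot \frac{1}{2} \left(-2\right) - 4 = \frac{7}{2} \left(-2\right) - 4 = -7 - 4 = -11$)
$\left(u + R\right)^{2} = \left(-11 + 0\right)^{2} = \left(-11\right)^{2} = 121$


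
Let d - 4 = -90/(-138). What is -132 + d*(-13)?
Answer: -4427/23 ≈ -192.48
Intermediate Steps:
d = 107/23 (d = 4 - 90/(-138) = 4 - 90*(-1/138) = 4 + 15/23 = 107/23 ≈ 4.6522)
-132 + d*(-13) = -132 + (107/23)*(-13) = -132 - 1391/23 = -4427/23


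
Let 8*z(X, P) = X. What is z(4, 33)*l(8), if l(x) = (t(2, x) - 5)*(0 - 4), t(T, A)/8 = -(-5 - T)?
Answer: -102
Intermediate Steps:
z(X, P) = X/8
t(T, A) = 40 + 8*T (t(T, A) = 8*(-(-5 - T)) = 8*(5 + T) = 40 + 8*T)
l(x) = -204 (l(x) = ((40 + 8*2) - 5)*(0 - 4) = ((40 + 16) - 5)*(-4) = (56 - 5)*(-4) = 51*(-4) = -204)
z(4, 33)*l(8) = ((⅛)*4)*(-204) = (½)*(-204) = -102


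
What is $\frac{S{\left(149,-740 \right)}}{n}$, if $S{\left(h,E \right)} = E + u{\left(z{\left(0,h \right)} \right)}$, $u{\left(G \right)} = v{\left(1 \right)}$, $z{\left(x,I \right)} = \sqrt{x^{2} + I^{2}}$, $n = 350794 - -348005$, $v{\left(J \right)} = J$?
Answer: $- \frac{739}{698799} \approx -0.0010575$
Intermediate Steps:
$n = 698799$ ($n = 350794 + 348005 = 698799$)
$z{\left(x,I \right)} = \sqrt{I^{2} + x^{2}}$
$u{\left(G \right)} = 1$
$S{\left(h,E \right)} = 1 + E$ ($S{\left(h,E \right)} = E + 1 = 1 + E$)
$\frac{S{\left(149,-740 \right)}}{n} = \frac{1 - 740}{698799} = \left(-739\right) \frac{1}{698799} = - \frac{739}{698799}$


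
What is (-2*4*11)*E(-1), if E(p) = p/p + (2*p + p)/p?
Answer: -352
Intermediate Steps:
E(p) = 4 (E(p) = 1 + (3*p)/p = 1 + 3 = 4)
(-2*4*11)*E(-1) = (-2*4*11)*4 = -8*11*4 = -88*4 = -352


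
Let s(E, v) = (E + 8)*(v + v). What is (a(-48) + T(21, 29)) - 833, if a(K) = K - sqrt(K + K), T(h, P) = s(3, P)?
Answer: -243 - 4*I*sqrt(6) ≈ -243.0 - 9.798*I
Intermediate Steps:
s(E, v) = 2*v*(8 + E) (s(E, v) = (8 + E)*(2*v) = 2*v*(8 + E))
T(h, P) = 22*P (T(h, P) = 2*P*(8 + 3) = 2*P*11 = 22*P)
a(K) = K - sqrt(2)*sqrt(K) (a(K) = K - sqrt(2*K) = K - sqrt(2)*sqrt(K))
(a(-48) + T(21, 29)) - 833 = ((-48 - sqrt(2)*sqrt(-48)) + 22*29) - 833 = ((-48 - sqrt(2)*4*I*sqrt(3)) + 638) - 833 = ((-48 - 4*I*sqrt(6)) + 638) - 833 = (590 - 4*I*sqrt(6)) - 833 = -243 - 4*I*sqrt(6)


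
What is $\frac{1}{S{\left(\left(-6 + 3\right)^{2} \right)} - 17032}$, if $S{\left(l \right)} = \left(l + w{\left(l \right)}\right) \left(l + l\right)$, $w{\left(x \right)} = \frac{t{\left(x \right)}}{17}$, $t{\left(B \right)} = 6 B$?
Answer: $- \frac{17}{285818} \approx -5.9478 \cdot 10^{-5}$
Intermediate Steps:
$w{\left(x \right)} = \frac{6 x}{17}$
$S{\left(l \right)} = \frac{46 l^{2}}{17}$ ($S{\left(l \right)} = \left(l + \frac{6 l}{17}\right) \left(l + l\right) = \frac{23 l}{17} \cdot 2 l = \frac{46 l^{2}}{17}$)
$\frac{1}{S{\left(\left(-6 + 3\right)^{2} \right)} - 17032} = \frac{1}{\frac{46 \left(\left(-6 + 3\right)^{2}\right)^{2}}{17} - 17032} = \frac{1}{\frac{46 \left(\left(-3\right)^{2}\right)^{2}}{17} - 17032} = \frac{1}{\frac{46 \cdot 9^{2}}{17} - 17032} = \frac{1}{\frac{46}{17} \cdot 81 - 17032} = \frac{1}{\frac{3726}{17} - 17032} = \frac{1}{- \frac{285818}{17}} = - \frac{17}{285818}$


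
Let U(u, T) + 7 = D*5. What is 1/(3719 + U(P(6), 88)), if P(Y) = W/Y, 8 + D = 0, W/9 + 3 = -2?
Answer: 1/3672 ≈ 0.00027233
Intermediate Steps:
W = -45 (W = -27 + 9*(-2) = -27 - 18 = -45)
D = -8 (D = -8 + 0 = -8)
P(Y) = -45/Y
U(u, T) = -47 (U(u, T) = -7 - 8*5 = -7 - 40 = -47)
1/(3719 + U(P(6), 88)) = 1/(3719 - 47) = 1/3672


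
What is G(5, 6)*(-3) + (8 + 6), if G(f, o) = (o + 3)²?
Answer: -229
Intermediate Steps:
G(f, o) = (3 + o)²
G(5, 6)*(-3) + (8 + 6) = (3 + 6)²*(-3) + (8 + 6) = 9²*(-3) + 14 = 81*(-3) + 14 = -243 + 14 = -229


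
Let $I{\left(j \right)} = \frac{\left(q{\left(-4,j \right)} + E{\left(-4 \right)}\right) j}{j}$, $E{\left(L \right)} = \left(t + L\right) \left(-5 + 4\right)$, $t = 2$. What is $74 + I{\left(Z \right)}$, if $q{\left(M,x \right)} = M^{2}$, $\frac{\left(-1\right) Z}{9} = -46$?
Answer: $92$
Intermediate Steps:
$Z = 414$ ($Z = \left(-9\right) \left(-46\right) = 414$)
$E{\left(L \right)} = -2 - L$ ($E{\left(L \right)} = \left(2 + L\right) \left(-5 + 4\right) = \left(2 + L\right) \left(-1\right) = -2 - L$)
$I{\left(j \right)} = 18$ ($I{\left(j \right)} = \frac{\left(\left(-4\right)^{2} - -2\right) j}{j} = \frac{\left(16 + \left(-2 + 4\right)\right) j}{j} = \frac{\left(16 + 2\right) j}{j} = \frac{18 j}{j} = 18$)
$74 + I{\left(Z \right)} = 74 + 18 = 92$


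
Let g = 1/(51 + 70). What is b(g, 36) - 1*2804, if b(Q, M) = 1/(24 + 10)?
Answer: -95335/34 ≈ -2804.0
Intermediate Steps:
g = 1/121 ≈ 0.0082645
b(Q, M) = 1/34
b(g, 36) - 1*2804 = 1/34 - 1*2804 = 1/34 - 2804 = -95335/34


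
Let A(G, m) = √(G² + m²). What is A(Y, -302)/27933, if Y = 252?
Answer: 2*√38677/27933 ≈ 0.014081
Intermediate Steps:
A(Y, -302)/27933 = √(252² + (-302)²)/27933 = √(63504 + 91204)*(1/27933) = √154708*(1/27933) = (2*√38677)*(1/27933) = 2*√38677/27933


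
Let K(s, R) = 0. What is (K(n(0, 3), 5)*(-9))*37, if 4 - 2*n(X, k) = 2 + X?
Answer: 0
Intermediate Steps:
n(X, k) = 1 - X/2 (n(X, k) = 2 - (2 + X)/2 = 2 + (-1 - X/2) = 1 - X/2)
(K(n(0, 3), 5)*(-9))*37 = (0*(-9))*37 = 0*37 = 0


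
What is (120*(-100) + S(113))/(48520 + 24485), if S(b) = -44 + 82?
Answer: -11962/73005 ≈ -0.16385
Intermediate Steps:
S(b) = 38
(120*(-100) + S(113))/(48520 + 24485) = (120*(-100) + 38)/(48520 + 24485) = (-12000 + 38)/73005 = -11962*1/73005 = -11962/73005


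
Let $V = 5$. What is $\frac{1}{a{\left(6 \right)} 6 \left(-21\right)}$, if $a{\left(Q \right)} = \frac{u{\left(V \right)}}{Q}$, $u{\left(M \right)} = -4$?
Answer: $\frac{1}{84} \approx 0.011905$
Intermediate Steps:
$a{\left(Q \right)} = - \frac{4}{Q}$
$\frac{1}{a{\left(6 \right)} 6 \left(-21\right)} = \frac{1}{- \frac{4}{6} \cdot 6 \left(-21\right)} = \frac{1}{\left(-4\right) \frac{1}{6} \cdot 6 \left(-21\right)} = \frac{1}{\left(- \frac{2}{3}\right) 6 \left(-21\right)} = \frac{1}{\left(-4\right) \left(-21\right)} = \frac{1}{84}$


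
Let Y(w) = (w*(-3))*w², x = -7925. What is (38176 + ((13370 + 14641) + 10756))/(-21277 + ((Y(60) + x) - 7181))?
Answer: -76943/684383 ≈ -0.11243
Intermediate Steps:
Y(w) = -3*w³ (Y(w) = (-3*w)*w² = -3*w³)
(38176 + ((13370 + 14641) + 10756))/(-21277 + ((Y(60) + x) - 7181)) = (38176 + ((13370 + 14641) + 10756))/(-21277 + ((-3*60³ - 7925) - 7181)) = (38176 + (28011 + 10756))/(-21277 + ((-3*216000 - 7925) - 7181)) = (38176 + 38767)/(-21277 + ((-648000 - 7925) - 7181)) = 76943/(-21277 + (-655925 - 7181)) = 76943/(-21277 - 663106) = 76943/(-684383) = 76943*(-1/684383) = -76943/684383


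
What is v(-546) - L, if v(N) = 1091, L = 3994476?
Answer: -3993385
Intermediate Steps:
v(-546) - L = 1091 - 1*3994476 = 1091 - 3994476 = -3993385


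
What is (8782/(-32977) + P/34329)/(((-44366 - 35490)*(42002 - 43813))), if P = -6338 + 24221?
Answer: 96083471/54572901539864176 ≈ 1.7606e-9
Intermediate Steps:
P = 17883
(8782/(-32977) + P/34329)/(((-44366 - 35490)*(42002 - 43813))) = (8782/(-32977) + 17883/34329)/(((-44366 - 35490)*(42002 - 43813))) = (8782*(-1/32977) + 17883*(1/34329))/((-79856*(-1811))) = (-8782/32977 + 5961/11443)/144619216 = (96083471/377355811)*(1/144619216) = 96083471/54572901539864176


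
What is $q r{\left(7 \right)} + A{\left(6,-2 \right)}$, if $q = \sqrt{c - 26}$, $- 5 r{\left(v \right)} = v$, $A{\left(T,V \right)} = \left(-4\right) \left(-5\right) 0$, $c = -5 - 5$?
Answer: $- \frac{42 i}{5} \approx - 8.4 i$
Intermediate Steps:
$c = -10$
$A{\left(T,V \right)} = 0$ ($A{\left(T,V \right)} = 20 \cdot 0 = 0$)
$r{\left(v \right)} = - \frac{v}{5}$
$q = 6 i$ ($q = \sqrt{-10 - 26} = \sqrt{-36} = 6 i \approx 6.0 i$)
$q r{\left(7 \right)} + A{\left(6,-2 \right)} = 6 i \left(\left(- \frac{1}{5}\right) 7\right) + 0 = 6 i \left(- \frac{7}{5}\right) + 0 = - \frac{42 i}{5} + 0 = - \frac{42 i}{5}$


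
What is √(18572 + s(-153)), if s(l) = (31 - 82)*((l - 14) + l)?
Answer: 2*√8723 ≈ 186.79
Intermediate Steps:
s(l) = 714 - 102*l (s(l) = -51*((-14 + l) + l) = -51*(-14 + 2*l) = 714 - 102*l)
√(18572 + s(-153)) = √(18572 + (714 - 102*(-153))) = √(18572 + (714 + 15606)) = √(18572 + 16320) = √34892 = 2*√8723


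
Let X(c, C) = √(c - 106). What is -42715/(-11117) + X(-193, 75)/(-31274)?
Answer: 42715/11117 - I*√299/31274 ≈ 3.8423 - 0.00055291*I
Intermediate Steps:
X(c, C) = √(-106 + c)
-42715/(-11117) + X(-193, 75)/(-31274) = -42715/(-11117) + √(-106 - 193)/(-31274) = -42715*(-1/11117) + √(-299)*(-1/31274) = 42715/11117 + (I*√299)*(-1/31274) = 42715/11117 - I*√299/31274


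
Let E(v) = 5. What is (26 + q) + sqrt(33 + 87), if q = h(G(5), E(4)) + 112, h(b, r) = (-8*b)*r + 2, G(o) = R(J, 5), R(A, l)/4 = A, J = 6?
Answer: -820 + 2*sqrt(30) ≈ -809.05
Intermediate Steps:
R(A, l) = 4*A
G(o) = 24 (G(o) = 4*6 = 24)
h(b, r) = 2 - 8*b*r (h(b, r) = -8*b*r + 2 = 2 - 8*b*r)
q = -846 (q = (2 - 8*24*5) + 112 = (2 - 960) + 112 = -958 + 112 = -846)
(26 + q) + sqrt(33 + 87) = (26 - 846) + sqrt(33 + 87) = -820 + sqrt(120) = -820 + 2*sqrt(30)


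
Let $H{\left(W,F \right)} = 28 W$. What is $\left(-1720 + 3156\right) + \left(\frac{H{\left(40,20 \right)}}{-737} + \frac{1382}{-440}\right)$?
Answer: $\frac{21097943}{14740} \approx 1431.3$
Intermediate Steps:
$\left(-1720 + 3156\right) + \left(\frac{H{\left(40,20 \right)}}{-737} + \frac{1382}{-440}\right) = \left(-1720 + 3156\right) + \left(\frac{28 \cdot 40}{-737} + \frac{1382}{-440}\right) = 1436 + \left(1120 \left(- \frac{1}{737}\right) + 1382 \left(- \frac{1}{440}\right)\right) = 1436 - \frac{68697}{14740} = \frac{21097943}{14740}$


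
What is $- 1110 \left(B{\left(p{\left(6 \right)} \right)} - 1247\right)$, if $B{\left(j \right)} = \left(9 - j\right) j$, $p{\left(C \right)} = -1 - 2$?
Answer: $1424130$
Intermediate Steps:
$p{\left(C \right)} = -3$
$B{\left(j \right)} = j \left(9 - j\right)$
$- 1110 \left(B{\left(p{\left(6 \right)} \right)} - 1247\right) = - 1110 \left(- 3 \left(9 - -3\right) - 1247\right) = - 1110 \left(- 3 \left(9 + 3\right) - 1247\right) = - 1110 \left(\left(-3\right) 12 - 1247\right) = - 1110 \left(-36 - 1247\right) = \left(-1110\right) \left(-1283\right) = 1424130$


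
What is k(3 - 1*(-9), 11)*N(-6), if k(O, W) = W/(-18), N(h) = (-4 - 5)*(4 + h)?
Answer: -11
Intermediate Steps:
N(h) = -36 - 9*h (N(h) = -9*(4 + h) = -36 - 9*h)
k(O, W) = -W/18 (k(O, W) = W*(-1/18) = -W/18)
k(3 - 1*(-9), 11)*N(-6) = (-1/18*11)*(-36 - 9*(-6)) = -11*(-36 + 54)/18 = -11/18*18 = -11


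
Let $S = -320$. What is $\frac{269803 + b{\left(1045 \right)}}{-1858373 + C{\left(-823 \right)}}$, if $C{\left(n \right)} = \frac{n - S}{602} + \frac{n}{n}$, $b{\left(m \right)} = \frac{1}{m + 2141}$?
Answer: $- \frac{258737300059}{1782153532071} \approx -0.14518$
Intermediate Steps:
$b{\left(m \right)} = \frac{1}{2141 + m}$
$C{\left(n \right)} = \frac{461}{301} + \frac{n}{602}$ ($C{\left(n \right)} = \frac{n - -320}{602} + \frac{n}{n} = \left(n + 320\right) \frac{1}{602} + 1 = \left(320 + n\right) \frac{1}{602} + 1 = \left(\frac{160}{301} + \frac{n}{602}\right) + 1 = \frac{461}{301} + \frac{n}{602}$)
$\frac{269803 + b{\left(1045 \right)}}{-1858373 + C{\left(-823 \right)}} = \frac{269803 + \frac{1}{2141 + 1045}}{-1858373 + \left(\frac{461}{301} + \frac{1}{602} \left(-823\right)\right)} = \frac{269803 + \frac{1}{3186}}{-1858373 + \left(\frac{461}{301} - \frac{823}{602}\right)} = \frac{269803 + \frac{1}{3186}}{-1858373 + \frac{99}{602}} = \frac{859592359}{3186 \left(- \frac{1118740447}{602}\right)} = \frac{859592359}{3186} \left(- \frac{602}{1118740447}\right) = - \frac{258737300059}{1782153532071}$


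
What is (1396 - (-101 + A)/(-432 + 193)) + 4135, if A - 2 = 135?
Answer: 1321945/239 ≈ 5531.1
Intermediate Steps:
A = 137 (A = 2 + 135 = 137)
(1396 - (-101 + A)/(-432 + 193)) + 4135 = (1396 - (-101 + 137)/(-432 + 193)) + 4135 = (1396 - 36/(-239)) + 4135 = (1396 - 36*(-1)/239) + 4135 = (1396 - 1*(-36/239)) + 4135 = (1396 + 36/239) + 4135 = 333680/239 + 4135 = 1321945/239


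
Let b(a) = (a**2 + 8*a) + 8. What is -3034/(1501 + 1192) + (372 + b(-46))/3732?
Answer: -1398046/2512569 ≈ -0.55642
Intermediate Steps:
b(a) = 8 + a**2 + 8*a
-3034/(1501 + 1192) + (372 + b(-46))/3732 = -3034/(1501 + 1192) + (372 + (8 + (-46)**2 + 8*(-46)))/3732 = -3034/2693 + (372 + (8 + 2116 - 368))*(1/3732) = -3034*1/2693 + (372 + 1756)*(1/3732) = -3034/2693 + 2128*(1/3732) = -3034/2693 + 532/933 = -1398046/2512569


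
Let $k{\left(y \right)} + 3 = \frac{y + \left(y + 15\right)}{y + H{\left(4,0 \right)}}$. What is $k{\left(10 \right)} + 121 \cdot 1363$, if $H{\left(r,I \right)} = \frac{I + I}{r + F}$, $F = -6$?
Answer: $\frac{329847}{2} \approx 1.6492 \cdot 10^{5}$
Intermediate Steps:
$H{\left(r,I \right)} = \frac{2 I}{-6 + r}$ ($H{\left(r,I \right)} = \frac{I + I}{r - 6} = \frac{2 I}{-6 + r}$)
$k{\left(y \right)} = -3 + \frac{15 + 2 y}{y}$ ($k{\left(y \right)} = -3 + \frac{y + \left(y + 15\right)}{y + 2 \cdot 0 \frac{1}{-6 + 4}} = -3 + \frac{y + \left(15 + y\right)}{y + 2 \cdot 0 \frac{1}{-2}} = -3 + \frac{15 + 2 y}{y + 2 \cdot 0 \left(- \frac{1}{2}\right)} = -3 + \frac{15 + 2 y}{y + 0} = -3 + \frac{15 + 2 y}{y}$)
$k{\left(10 \right)} + 121 \cdot 1363 = \frac{15 - 10}{10} + 121 \cdot 1363 = \frac{15 - 10}{10} + 164923 = \frac{1}{10} \cdot 5 + 164923 = \frac{1}{2} + 164923 = \frac{329847}{2}$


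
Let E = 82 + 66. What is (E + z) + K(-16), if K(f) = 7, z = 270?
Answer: 425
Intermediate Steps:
E = 148
(E + z) + K(-16) = (148 + 270) + 7 = 418 + 7 = 425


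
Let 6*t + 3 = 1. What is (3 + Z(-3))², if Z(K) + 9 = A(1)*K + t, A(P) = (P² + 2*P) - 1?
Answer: 1369/9 ≈ 152.11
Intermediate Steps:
t = -⅓ (t = -½ + (⅙)*1 = -½ + ⅙ = -⅓ ≈ -0.33333)
A(P) = -1 + P² + 2*P
Z(K) = -28/3 + 2*K (Z(K) = -9 + ((-1 + 1² + 2*1)*K - ⅓) = -9 + ((-1 + 1 + 2)*K - ⅓) = -9 + (2*K - ⅓) = -9 + (-⅓ + 2*K) = -28/3 + 2*K)
(3 + Z(-3))² = (3 + (-28/3 + 2*(-3)))² = (3 + (-28/3 - 6))² = (3 - 46/3)² = (-37/3)² = 1369/9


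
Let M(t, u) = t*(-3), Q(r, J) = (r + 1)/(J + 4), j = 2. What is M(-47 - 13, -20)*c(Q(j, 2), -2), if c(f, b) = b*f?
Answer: -180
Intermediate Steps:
Q(r, J) = (1 + r)/(4 + J)
M(t, u) = -3*t
M(-47 - 13, -20)*c(Q(j, 2), -2) = (-3*(-47 - 13))*(-2*(1 + 2)/(4 + 2)) = (-3*(-60))*(-2*3/6) = 180*(-3/3) = 180*(-2*½) = 180*(-1) = -180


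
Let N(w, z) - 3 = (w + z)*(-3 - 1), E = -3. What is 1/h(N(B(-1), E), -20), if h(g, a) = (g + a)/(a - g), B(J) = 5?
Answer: ⅗ ≈ 0.60000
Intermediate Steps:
N(w, z) = 3 - 4*w - 4*z (N(w, z) = 3 + (w + z)*(-3 - 1) = 3 + (w + z)*(-4) = 3 + (-4*w - 4*z) = 3 - 4*w - 4*z)
h(g, a) = (a + g)/(a - g)
1/h(N(B(-1), E), -20) = 1/((-20 + (3 - 4*5 - 4*(-3)))/(-20 - (3 - 4*5 - 4*(-3)))) = 1/((-20 + (3 - 20 + 12))/(-20 - (3 - 20 + 12))) = 1/((-20 - 5)/(-20 - 1*(-5))) = 1/(-25/(-20 + 5)) = 1/(-25/(-15)) = 1/(-1/15*(-25)) = 1/(5/3) = ⅗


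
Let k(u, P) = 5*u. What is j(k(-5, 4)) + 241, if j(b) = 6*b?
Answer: 91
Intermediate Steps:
j(k(-5, 4)) + 241 = 6*(5*(-5)) + 241 = 6*(-25) + 241 = -150 + 241 = 91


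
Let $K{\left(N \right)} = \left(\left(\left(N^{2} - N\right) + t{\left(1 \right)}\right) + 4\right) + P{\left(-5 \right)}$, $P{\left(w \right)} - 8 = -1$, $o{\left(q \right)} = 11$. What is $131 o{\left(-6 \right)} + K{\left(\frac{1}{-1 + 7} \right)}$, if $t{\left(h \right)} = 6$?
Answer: $\frac{52483}{36} \approx 1457.9$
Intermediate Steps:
$P{\left(w \right)} = 7$ ($P{\left(w \right)} = 8 - 1 = 7$)
$K{\left(N \right)} = 17 + N^{2} - N$ ($K{\left(N \right)} = \left(\left(\left(N^{2} - N\right) + 6\right) + 4\right) + 7 = \left(\left(6 + N^{2} - N\right) + 4\right) + 7 = \left(10 + N^{2} - N\right) + 7 = 17 + N^{2} - N$)
$131 o{\left(-6 \right)} + K{\left(\frac{1}{-1 + 7} \right)} = 131 \cdot 11 + \left(17 + \left(\frac{1}{-1 + 7}\right)^{2} - \frac{1}{-1 + 7}\right) = 1441 + \left(17 + \left(\frac{1}{6}\right)^{2} - \frac{1}{6}\right) = 1441 + \left(17 + \frac{1}{36} - \frac{1}{6}\right) = 1441 + \frac{607}{36} = \frac{52483}{36}$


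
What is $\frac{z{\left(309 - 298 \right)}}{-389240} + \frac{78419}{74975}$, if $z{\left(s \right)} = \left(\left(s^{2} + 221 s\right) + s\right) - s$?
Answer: $\frac{758311884}{729581725} \approx 1.0394$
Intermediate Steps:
$z{\left(s \right)} = s^{2} + 221 s$ ($z{\left(s \right)} = \left(s^{2} + 222 s\right) - s = s^{2} + 221 s$)
$\frac{z{\left(309 - 298 \right)}}{-389240} + \frac{78419}{74975} = \frac{\left(309 - 298\right) \left(221 + \left(309 - 298\right)\right)}{-389240} + \frac{78419}{74975} = \left(309 - 298\right) \left(221 + \left(309 - 298\right)\right) \left(- \frac{1}{389240}\right) + 78419 \cdot \frac{1}{74975} = 11 \left(221 + 11\right) \left(- \frac{1}{389240}\right) + \frac{78419}{74975} = 11 \cdot 232 \left(- \frac{1}{389240}\right) + \frac{78419}{74975} = 2552 \left(- \frac{1}{389240}\right) + \frac{78419}{74975} = - \frac{319}{48655} + \frac{78419}{74975} = \frac{758311884}{729581725}$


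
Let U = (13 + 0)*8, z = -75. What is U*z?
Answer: -7800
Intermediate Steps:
U = 104 (U = 13*8 = 104)
U*z = 104*(-75) = -7800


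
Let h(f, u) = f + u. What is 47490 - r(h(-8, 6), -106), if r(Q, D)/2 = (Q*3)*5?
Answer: 47550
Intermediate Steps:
r(Q, D) = 30*Q (r(Q, D) = 2*((Q*3)*5) = 2*((3*Q)*5) = 2*(15*Q) = 30*Q)
47490 - r(h(-8, 6), -106) = 47490 - 30*(-8 + 6) = 47490 - 30*(-2) = 47490 - 1*(-60) = 47490 + 60 = 47550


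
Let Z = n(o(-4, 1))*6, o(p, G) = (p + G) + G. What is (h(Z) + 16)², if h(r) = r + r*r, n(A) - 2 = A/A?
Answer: 128164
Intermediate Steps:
o(p, G) = p + 2*G (o(p, G) = (G + p) + G = p + 2*G)
n(A) = 3 (n(A) = 2 + A/A = 2 + 1 = 3)
Z = 18 (Z = 3*6 = 18)
h(r) = r + r²
(h(Z) + 16)² = (18*(1 + 18) + 16)² = (18*19 + 16)² = (342 + 16)² = 358² = 128164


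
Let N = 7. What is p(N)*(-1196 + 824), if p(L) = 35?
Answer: -13020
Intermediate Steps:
p(N)*(-1196 + 824) = 35*(-1196 + 824) = 35*(-372) = -13020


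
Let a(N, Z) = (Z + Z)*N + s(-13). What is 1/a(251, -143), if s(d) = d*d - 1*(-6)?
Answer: -1/71611 ≈ -1.3964e-5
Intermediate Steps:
s(d) = 6 + d² (s(d) = d² + 6 = 6 + d²)
a(N, Z) = 175 + 2*N*Z (a(N, Z) = (Z + Z)*N + (6 + (-13)²) = (2*Z)*N + (6 + 169) = 2*N*Z + 175 = 175 + 2*N*Z)
1/a(251, -143) = 1/(175 + 2*251*(-143)) = 1/(175 - 71786) = 1/(-71611) = -1/71611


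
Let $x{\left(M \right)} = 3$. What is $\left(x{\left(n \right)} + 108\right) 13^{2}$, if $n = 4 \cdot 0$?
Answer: $18759$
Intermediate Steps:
$n = 0$
$\left(x{\left(n \right)} + 108\right) 13^{2} = \left(3 + 108\right) 13^{2} = 111 \cdot 169 = 18759$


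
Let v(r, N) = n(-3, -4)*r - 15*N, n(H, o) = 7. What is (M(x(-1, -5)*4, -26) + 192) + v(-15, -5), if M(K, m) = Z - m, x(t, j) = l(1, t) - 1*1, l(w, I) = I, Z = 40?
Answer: 228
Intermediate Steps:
v(r, N) = -15*N + 7*r (v(r, N) = 7*r - 15*N = -15*N + 7*r)
x(t, j) = -1 + t (x(t, j) = t - 1*1 = t - 1 = -1 + t)
M(K, m) = 40 - m
(M(x(-1, -5)*4, -26) + 192) + v(-15, -5) = ((40 - 1*(-26)) + 192) + (-15*(-5) + 7*(-15)) = ((40 + 26) + 192) + (75 - 105) = (66 + 192) - 30 = 258 - 30 = 228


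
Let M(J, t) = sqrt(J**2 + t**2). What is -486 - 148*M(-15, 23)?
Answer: -486 - 148*sqrt(754) ≈ -4549.9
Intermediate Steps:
-486 - 148*M(-15, 23) = -486 - 148*sqrt((-15)**2 + 23**2) = -486 - 148*sqrt(225 + 529) = -486 - 148*sqrt(754)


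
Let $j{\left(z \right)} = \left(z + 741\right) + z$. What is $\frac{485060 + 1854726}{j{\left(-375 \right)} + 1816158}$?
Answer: $\frac{2339786}{1816149} \approx 1.2883$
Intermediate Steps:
$j{\left(z \right)} = 741 + 2 z$ ($j{\left(z \right)} = \left(741 + z\right) + z = 741 + 2 z$)
$\frac{485060 + 1854726}{j{\left(-375 \right)} + 1816158} = \frac{485060 + 1854726}{\left(741 + 2 \left(-375\right)\right) + 1816158} = \frac{2339786}{\left(741 - 750\right) + 1816158} = \frac{2339786}{-9 + 1816158} = \frac{2339786}{1816149}$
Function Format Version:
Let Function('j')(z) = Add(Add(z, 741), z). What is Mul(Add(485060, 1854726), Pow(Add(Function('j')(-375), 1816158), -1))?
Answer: Rational(2339786, 1816149) ≈ 1.2883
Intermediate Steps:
Function('j')(z) = Add(741, Mul(2, z)) (Function('j')(z) = Add(Add(741, z), z) = Add(741, Mul(2, z)))
Mul(Add(485060, 1854726), Pow(Add(Function('j')(-375), 1816158), -1)) = Mul(Add(485060, 1854726), Pow(Add(Add(741, Mul(2, -375)), 1816158), -1)) = Mul(2339786, Pow(Add(Add(741, -750), 1816158), -1)) = Mul(2339786, Pow(Add(-9, 1816158), -1)) = Mul(2339786, Pow(1816149, -1)) = Mul(2339786, Rational(1, 1816149)) = Rational(2339786, 1816149)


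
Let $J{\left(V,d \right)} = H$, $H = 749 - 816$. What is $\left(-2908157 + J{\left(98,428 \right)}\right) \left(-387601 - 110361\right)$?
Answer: $1448185039488$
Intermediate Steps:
$H = -67$
$J{\left(V,d \right)} = -67$
$\left(-2908157 + J{\left(98,428 \right)}\right) \left(-387601 - 110361\right) = \left(-2908157 - 67\right) \left(-387601 - 110361\right) = \left(-2908224\right) \left(-497962\right) = 1448185039488$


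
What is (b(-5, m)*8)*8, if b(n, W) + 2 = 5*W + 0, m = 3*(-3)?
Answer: -3008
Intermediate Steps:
m = -9
b(n, W) = -2 + 5*W (b(n, W) = -2 + (5*W + 0) = -2 + 5*W)
(b(-5, m)*8)*8 = ((-2 + 5*(-9))*8)*8 = ((-2 - 45)*8)*8 = -47*8*8 = -376*8 = -3008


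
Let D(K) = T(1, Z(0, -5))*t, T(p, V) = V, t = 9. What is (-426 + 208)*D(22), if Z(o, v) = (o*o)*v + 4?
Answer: -7848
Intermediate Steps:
Z(o, v) = 4 + v*o² (Z(o, v) = o²*v + 4 = v*o² + 4 = 4 + v*o²)
D(K) = 36 (D(K) = (4 - 5*0²)*9 = (4 - 5*0)*9 = (4 + 0)*9 = 4*9 = 36)
(-426 + 208)*D(22) = (-426 + 208)*36 = -218*36 = -7848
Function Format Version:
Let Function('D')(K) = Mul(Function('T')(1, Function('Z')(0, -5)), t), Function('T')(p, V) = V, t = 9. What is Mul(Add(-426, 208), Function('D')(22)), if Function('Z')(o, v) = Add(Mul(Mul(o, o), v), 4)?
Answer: -7848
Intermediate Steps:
Function('Z')(o, v) = Add(4, Mul(v, Pow(o, 2))) (Function('Z')(o, v) = Add(Mul(Pow(o, 2), v), 4) = Add(Mul(v, Pow(o, 2)), 4) = Add(4, Mul(v, Pow(o, 2))))
Function('D')(K) = 36 (Function('D')(K) = Mul(Add(4, Mul(-5, Pow(0, 2))), 9) = Mul(Add(4, Mul(-5, 0)), 9) = Mul(Add(4, 0), 9) = Mul(4, 9) = 36)
Mul(Add(-426, 208), Function('D')(22)) = Mul(Add(-426, 208), 36) = Mul(-218, 36) = -7848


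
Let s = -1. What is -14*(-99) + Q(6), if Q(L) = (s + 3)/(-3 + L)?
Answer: 4160/3 ≈ 1386.7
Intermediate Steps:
Q(L) = 2/(-3 + L) (Q(L) = (-1 + 3)/(-3 + L) = 2/(-3 + L))
-14*(-99) + Q(6) = -14*(-99) + 2/(-3 + 6) = 1386 + 2/3 = 1386 + 2*(⅓) = 1386 + ⅔ = 4160/3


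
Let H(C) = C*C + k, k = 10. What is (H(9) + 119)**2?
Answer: 44100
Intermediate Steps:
H(C) = 10 + C**2 (H(C) = C*C + 10 = C**2 + 10 = 10 + C**2)
(H(9) + 119)**2 = ((10 + 9**2) + 119)**2 = ((10 + 81) + 119)**2 = (91 + 119)**2 = 210**2 = 44100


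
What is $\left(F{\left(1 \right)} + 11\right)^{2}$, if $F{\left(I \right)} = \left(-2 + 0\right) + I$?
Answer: $100$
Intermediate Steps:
$F{\left(I \right)} = -2 + I$
$\left(F{\left(1 \right)} + 11\right)^{2} = \left(\left(-2 + 1\right) + 11\right)^{2} = \left(-1 + 11\right)^{2} = 10^{2} = 100$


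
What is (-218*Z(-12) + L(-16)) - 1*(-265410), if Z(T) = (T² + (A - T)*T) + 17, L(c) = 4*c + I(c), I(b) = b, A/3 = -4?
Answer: 230232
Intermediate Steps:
A = -12 (A = 3*(-4) = -12)
L(c) = 5*c (L(c) = 4*c + c = 5*c)
Z(T) = 17 + T² + T*(-12 - T) (Z(T) = (T² + (-12 - T)*T) + 17 = (T² + T*(-12 - T)) + 17 = 17 + T² + T*(-12 - T))
(-218*Z(-12) + L(-16)) - 1*(-265410) = (-218*(17 - 12*(-12)) + 5*(-16)) - 1*(-265410) = (-218*(17 + 144) - 80) + 265410 = (-218*161 - 80) + 265410 = (-35098 - 80) + 265410 = -35178 + 265410 = 230232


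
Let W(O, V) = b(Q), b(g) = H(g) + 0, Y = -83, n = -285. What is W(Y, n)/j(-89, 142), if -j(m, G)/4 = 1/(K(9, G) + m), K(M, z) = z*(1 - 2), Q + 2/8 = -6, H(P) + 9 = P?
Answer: -14091/16 ≈ -880.69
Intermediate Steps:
H(P) = -9 + P
Q = -25/4 (Q = -¼ - 6 = -25/4 ≈ -6.2500)
b(g) = -9 + g (b(g) = (-9 + g) + 0 = -9 + g)
K(M, z) = -z (K(M, z) = z*(-1) = -z)
j(m, G) = -4/(m - G) (j(m, G) = -4/(-G + m) = -4/(m - G))
W(O, V) = -61/4 (W(O, V) = -9 - 25/4 = -61/4)
W(Y, n)/j(-89, 142) = -61/(4*(4/(142 - 1*(-89)))) = -61/(4*(4/(142 + 89))) = -61/(4*(4/231)) = -61/(4*(4*(1/231))) = -61/(4*4/231) = -61/4*231/4 = -14091/16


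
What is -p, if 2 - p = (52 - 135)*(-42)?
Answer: 3484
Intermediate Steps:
p = -3484 (p = 2 - (52 - 135)*(-42) = 2 - (-83)*(-42) = 2 - 1*3486 = 2 - 3486 = -3484)
-p = -1*(-3484) = 3484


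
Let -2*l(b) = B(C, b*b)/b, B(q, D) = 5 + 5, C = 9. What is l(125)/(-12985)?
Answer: 1/324625 ≈ 3.0805e-6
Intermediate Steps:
B(q, D) = 10
l(b) = -5/b
l(125)/(-12985) = -5/125/(-12985) = -5*1/125*(-1/12985) = -1/25*(-1/12985) = 1/324625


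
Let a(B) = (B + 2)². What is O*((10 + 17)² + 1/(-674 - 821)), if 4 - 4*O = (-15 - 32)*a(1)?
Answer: 232683829/2990 ≈ 77821.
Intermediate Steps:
a(B) = (2 + B)²
O = 427/4 (O = 1 - (-15 - 32)*(2 + 1)²/4 = 1 - (-47)*3²/4 = 1 - (-47)*9/4 = 1 - ¼*(-423) = 1 + 423/4 = 427/4 ≈ 106.75)
O*((10 + 17)² + 1/(-674 - 821)) = 427*((10 + 17)² + 1/(-674 - 821))/4 = 427*(27² + 1/(-1495))/4 = 427*(729 - 1/1495)/4 = (427/4)*(1089854/1495) = 232683829/2990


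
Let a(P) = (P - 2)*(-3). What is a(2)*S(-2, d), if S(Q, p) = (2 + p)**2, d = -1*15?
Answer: 0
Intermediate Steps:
d = -15
a(P) = 6 - 3*P (a(P) = (-2 + P)*(-3) = 6 - 3*P)
a(2)*S(-2, d) = (6 - 3*2)*(2 - 15)**2 = (6 - 6)*(-13)**2 = 0*169 = 0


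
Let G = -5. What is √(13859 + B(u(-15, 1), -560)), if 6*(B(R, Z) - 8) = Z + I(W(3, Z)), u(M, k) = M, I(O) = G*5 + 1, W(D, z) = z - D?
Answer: √123927/3 ≈ 117.34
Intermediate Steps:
I(O) = -24 (I(O) = -5*5 + 1 = -25 + 1 = -24)
B(R, Z) = 4 + Z/6 (B(R, Z) = 8 + (Z - 24)/6 = 8 + (-24 + Z)/6 = 8 + (-4 + Z/6) = 4 + Z/6)
√(13859 + B(u(-15, 1), -560)) = √(13859 + (4 + (⅙)*(-560))) = √(13859 + (4 - 280/3)) = √(13859 - 268/3) = √(41309/3) = √123927/3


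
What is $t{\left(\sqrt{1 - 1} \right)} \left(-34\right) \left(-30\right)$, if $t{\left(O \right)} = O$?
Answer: $0$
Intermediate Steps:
$t{\left(\sqrt{1 - 1} \right)} \left(-34\right) \left(-30\right) = \sqrt{1 - 1} \left(-34\right) \left(-30\right) = \sqrt{0} \left(-34\right) \left(-30\right) = 0 \left(-34\right) \left(-30\right) = 0 \left(-30\right) = 0$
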